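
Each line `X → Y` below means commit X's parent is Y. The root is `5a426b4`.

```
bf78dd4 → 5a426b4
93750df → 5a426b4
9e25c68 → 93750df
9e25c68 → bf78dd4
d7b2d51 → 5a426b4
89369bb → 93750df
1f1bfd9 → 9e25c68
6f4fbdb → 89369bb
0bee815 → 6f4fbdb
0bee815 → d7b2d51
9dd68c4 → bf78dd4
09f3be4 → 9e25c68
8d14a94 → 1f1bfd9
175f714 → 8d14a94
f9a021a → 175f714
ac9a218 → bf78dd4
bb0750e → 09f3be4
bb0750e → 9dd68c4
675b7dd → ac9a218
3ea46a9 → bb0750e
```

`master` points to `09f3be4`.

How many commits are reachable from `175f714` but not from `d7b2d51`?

6

Reachable from 175f714: {175f714, 1f1bfd9, 5a426b4, 8d14a94, 93750df, 9e25c68, bf78dd4}.
Reachable from d7b2d51: {5a426b4, d7b2d51}.
In 175f714's history but not d7b2d51's: {175f714, 1f1bfd9, 8d14a94, 93750df, 9e25c68, bf78dd4} — 6 commits.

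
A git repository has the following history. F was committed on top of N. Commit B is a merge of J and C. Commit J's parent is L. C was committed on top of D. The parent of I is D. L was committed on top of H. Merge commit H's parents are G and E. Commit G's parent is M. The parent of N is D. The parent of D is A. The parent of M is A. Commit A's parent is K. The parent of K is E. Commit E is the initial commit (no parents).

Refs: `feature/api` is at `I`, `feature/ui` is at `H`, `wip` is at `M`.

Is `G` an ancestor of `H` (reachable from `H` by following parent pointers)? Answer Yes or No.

Ancestors of H (commits reachable by following parents): {A, E, G, H, K, M}.
G is in that set, so it is an ancestor of H.

Yes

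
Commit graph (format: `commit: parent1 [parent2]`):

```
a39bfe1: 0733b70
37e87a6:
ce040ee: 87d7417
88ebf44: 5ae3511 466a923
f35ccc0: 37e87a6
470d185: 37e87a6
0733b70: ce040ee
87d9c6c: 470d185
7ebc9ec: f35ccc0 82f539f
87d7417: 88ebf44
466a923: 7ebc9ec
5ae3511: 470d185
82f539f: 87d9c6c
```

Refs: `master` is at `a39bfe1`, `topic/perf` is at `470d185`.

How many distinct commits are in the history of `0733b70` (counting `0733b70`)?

12

Walking parent pointers from 0733b70: reachable set = {0733b70, 37e87a6, 466a923, 470d185, 5ae3511, 7ebc9ec, 82f539f, 87d7417, 87d9c6c, 88ebf44, ce040ee, f35ccc0}.
That is 12 commits.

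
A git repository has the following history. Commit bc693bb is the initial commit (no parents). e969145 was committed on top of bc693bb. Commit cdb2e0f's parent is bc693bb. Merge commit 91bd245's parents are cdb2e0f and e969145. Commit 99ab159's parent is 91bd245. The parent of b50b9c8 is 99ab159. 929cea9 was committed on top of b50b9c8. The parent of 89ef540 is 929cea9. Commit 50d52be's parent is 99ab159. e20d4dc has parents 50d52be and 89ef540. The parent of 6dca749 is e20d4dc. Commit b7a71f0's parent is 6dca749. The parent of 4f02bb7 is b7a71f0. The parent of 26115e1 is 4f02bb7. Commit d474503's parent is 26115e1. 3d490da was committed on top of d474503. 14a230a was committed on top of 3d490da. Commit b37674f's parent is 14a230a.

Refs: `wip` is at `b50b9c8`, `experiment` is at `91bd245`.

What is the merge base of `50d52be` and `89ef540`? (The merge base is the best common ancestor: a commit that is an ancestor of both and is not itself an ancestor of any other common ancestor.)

Ancestors of 50d52be: {50d52be, 91bd245, 99ab159, bc693bb, cdb2e0f, e969145}.
Ancestors of 89ef540: {89ef540, 91bd245, 929cea9, 99ab159, b50b9c8, bc693bb, cdb2e0f, e969145}.
Common ancestors: {91bd245, 99ab159, bc693bb, cdb2e0f, e969145}.
Among these, 99ab159 is not an ancestor of any other common ancestor — it is the merge base.

99ab159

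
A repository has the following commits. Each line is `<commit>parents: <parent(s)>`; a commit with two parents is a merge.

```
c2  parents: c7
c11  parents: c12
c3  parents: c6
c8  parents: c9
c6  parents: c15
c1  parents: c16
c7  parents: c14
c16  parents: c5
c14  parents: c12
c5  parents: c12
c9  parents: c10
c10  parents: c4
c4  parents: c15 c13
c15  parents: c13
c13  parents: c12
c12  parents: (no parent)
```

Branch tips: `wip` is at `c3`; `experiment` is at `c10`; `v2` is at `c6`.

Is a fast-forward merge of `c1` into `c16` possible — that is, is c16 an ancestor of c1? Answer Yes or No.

A fast-forward from c16 to c1 is possible iff c16 is an ancestor of c1.
Ancestors of c1: {c1, c12, c16, c5}.
c16 is among them, so fast-forward is possible.

Yes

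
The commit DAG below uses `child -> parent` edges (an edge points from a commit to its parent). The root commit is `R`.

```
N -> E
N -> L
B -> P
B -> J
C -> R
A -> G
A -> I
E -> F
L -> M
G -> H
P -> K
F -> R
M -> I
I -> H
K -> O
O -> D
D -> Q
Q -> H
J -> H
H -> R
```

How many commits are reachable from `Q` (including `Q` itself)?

Walking parent pointers from Q: reachable set = {H, Q, R}.
That is 3 commits.

3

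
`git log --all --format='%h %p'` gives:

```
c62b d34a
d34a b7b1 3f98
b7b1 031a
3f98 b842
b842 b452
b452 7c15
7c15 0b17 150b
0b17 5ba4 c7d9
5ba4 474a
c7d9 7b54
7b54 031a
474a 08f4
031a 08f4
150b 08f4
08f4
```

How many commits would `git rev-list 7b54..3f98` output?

Reachable from 3f98: {031a, 08f4, 0b17, 150b, 3f98, 474a, 5ba4, 7b54, 7c15, b452, b842, c7d9}.
Reachable from 7b54: {031a, 08f4, 7b54}.
In 3f98's history but not 7b54's: {0b17, 150b, 3f98, 474a, 5ba4, 7c15, b452, b842, c7d9} — 9 commits.

9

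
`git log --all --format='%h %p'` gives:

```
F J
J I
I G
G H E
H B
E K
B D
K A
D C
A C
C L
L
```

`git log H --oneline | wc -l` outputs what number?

Walking parent pointers from H: reachable set = {B, C, D, H, L}.
That is 5 commits.

5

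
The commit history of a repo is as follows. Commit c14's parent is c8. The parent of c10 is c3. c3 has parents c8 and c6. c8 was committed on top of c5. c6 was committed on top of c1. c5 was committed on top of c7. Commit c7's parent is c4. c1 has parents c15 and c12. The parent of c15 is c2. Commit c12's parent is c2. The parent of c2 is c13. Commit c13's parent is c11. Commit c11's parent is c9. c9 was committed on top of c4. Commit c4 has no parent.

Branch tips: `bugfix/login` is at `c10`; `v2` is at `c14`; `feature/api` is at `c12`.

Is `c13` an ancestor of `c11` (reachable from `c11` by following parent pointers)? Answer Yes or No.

Ancestors of c11: {c11, c4, c9}.
c13 is not in that set, so it is not an ancestor of c11.

No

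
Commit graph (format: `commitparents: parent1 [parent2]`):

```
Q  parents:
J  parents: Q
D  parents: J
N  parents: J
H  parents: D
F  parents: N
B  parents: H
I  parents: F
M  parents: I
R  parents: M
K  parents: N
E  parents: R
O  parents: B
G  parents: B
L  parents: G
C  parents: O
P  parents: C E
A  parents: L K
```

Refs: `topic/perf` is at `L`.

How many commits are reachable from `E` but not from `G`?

Reachable from E: {E, F, I, J, M, N, Q, R}.
Reachable from G: {B, D, G, H, J, Q}.
In E's history but not G's: {E, F, I, M, N, R} — 6 commits.

6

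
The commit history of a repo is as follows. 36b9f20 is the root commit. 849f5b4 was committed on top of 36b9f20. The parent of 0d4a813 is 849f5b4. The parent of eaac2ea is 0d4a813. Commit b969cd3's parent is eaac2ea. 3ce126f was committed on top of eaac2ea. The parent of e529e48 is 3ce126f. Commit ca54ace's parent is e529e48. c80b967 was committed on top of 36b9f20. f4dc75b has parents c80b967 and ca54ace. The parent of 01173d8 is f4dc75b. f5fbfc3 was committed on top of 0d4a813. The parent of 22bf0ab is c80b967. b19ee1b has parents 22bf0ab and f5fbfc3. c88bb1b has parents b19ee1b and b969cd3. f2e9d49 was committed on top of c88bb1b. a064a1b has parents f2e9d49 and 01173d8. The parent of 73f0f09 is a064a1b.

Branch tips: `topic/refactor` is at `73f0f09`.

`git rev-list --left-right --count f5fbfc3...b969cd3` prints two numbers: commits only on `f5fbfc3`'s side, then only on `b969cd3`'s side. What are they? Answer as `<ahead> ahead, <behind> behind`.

1 ahead, 2 behind

Reachable from f5fbfc3: {0d4a813, 36b9f20, 849f5b4, f5fbfc3}.
Reachable from b969cd3: {0d4a813, 36b9f20, 849f5b4, b969cd3, eaac2ea}.
Only in f5fbfc3's history (ahead): {f5fbfc3} — 1.
Only in b969cd3's history (behind): {b969cd3, eaac2ea} — 2.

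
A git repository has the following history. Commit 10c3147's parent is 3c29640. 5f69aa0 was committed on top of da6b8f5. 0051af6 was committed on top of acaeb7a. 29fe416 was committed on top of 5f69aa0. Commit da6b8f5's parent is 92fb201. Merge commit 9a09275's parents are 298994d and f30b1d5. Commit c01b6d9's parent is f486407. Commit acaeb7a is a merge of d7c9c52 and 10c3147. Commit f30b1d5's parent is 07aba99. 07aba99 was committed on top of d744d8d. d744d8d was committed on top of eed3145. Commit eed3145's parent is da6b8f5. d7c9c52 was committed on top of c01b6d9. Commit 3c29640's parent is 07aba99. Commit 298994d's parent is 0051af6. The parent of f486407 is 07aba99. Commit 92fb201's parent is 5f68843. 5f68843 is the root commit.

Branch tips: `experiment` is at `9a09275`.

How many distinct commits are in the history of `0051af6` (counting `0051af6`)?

13

Walking parent pointers from 0051af6: reachable set = {0051af6, 07aba99, 10c3147, 3c29640, 5f68843, 92fb201, acaeb7a, c01b6d9, d744d8d, d7c9c52, da6b8f5, eed3145, f486407}.
That is 13 commits.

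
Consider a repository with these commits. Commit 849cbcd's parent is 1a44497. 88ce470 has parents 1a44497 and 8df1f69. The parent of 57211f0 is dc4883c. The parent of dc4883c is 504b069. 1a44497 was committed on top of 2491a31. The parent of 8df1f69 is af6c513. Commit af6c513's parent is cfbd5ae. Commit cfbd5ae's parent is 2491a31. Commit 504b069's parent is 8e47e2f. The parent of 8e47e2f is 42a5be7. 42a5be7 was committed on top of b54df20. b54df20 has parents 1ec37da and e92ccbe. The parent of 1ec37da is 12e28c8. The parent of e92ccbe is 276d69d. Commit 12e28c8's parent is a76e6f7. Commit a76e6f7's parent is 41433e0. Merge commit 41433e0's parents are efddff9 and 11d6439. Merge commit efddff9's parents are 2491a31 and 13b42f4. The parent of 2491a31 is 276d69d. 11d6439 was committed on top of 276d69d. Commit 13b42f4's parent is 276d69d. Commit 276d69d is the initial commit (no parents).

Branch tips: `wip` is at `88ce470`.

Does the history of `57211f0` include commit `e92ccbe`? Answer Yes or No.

Ancestors of 57211f0 (commits reachable by following parents): {11d6439, 12e28c8, 13b42f4, 1ec37da, 2491a31, 276d69d, 41433e0, 42a5be7, 504b069, 57211f0, 8e47e2f, a76e6f7, b54df20, dc4883c, e92ccbe, efddff9}.
e92ccbe is in that set, so it is an ancestor of 57211f0.

Yes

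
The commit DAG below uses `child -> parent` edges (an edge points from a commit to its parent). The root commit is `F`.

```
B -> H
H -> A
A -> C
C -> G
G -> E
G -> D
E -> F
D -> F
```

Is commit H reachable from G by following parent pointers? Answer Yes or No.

Ancestors of G: {D, E, F, G}.
H is not in that set, so it is not an ancestor of G.

No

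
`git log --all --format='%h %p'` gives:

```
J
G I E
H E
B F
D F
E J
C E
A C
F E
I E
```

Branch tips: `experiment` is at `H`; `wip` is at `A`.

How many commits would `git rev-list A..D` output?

Reachable from D: {D, E, F, J}.
Reachable from A: {A, C, E, J}.
In D's history but not A's: {D, F} — 2 commits.

2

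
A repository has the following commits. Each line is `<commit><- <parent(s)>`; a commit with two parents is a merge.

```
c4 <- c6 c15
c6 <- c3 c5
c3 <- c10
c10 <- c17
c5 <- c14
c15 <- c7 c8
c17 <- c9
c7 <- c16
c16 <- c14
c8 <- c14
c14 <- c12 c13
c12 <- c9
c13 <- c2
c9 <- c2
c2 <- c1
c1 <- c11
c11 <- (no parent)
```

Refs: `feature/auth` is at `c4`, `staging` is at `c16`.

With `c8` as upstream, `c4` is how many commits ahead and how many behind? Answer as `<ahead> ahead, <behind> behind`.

9 ahead, 0 behind

Reachable from c4: {c1, c10, c11, c12, c13, c14, c15, c16, c17, c2, c3, c4, c5, c6, c7, c8, c9}.
Reachable from c8: {c1, c11, c12, c13, c14, c2, c8, c9}.
Only in c4's history (ahead): {c10, c15, c16, c17, c3, c4, c5, c6, c7} — 9.
Only in c8's history (behind): {} — 0.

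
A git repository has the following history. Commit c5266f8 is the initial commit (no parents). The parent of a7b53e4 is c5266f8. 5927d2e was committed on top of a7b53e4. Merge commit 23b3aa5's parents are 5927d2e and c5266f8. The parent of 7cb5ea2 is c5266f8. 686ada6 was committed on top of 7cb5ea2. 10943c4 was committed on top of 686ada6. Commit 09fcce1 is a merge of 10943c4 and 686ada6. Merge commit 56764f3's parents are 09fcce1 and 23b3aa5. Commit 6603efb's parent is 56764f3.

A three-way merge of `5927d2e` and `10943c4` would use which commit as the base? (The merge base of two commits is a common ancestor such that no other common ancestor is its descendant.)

c5266f8

Ancestors of 5927d2e: {5927d2e, a7b53e4, c5266f8}.
Ancestors of 10943c4: {10943c4, 686ada6, 7cb5ea2, c5266f8}.
Common ancestors: {c5266f8}.
The only common ancestor is c5266f8, so it is the merge base.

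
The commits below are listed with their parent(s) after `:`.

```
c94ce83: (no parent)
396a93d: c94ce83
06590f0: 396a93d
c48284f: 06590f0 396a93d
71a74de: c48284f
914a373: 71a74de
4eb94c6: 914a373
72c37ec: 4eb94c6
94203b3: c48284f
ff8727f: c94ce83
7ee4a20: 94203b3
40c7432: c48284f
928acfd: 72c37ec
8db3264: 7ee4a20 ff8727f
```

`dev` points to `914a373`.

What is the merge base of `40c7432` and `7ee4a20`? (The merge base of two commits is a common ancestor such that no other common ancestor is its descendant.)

Ancestors of 40c7432: {06590f0, 396a93d, 40c7432, c48284f, c94ce83}.
Ancestors of 7ee4a20: {06590f0, 396a93d, 7ee4a20, 94203b3, c48284f, c94ce83}.
Common ancestors: {06590f0, 396a93d, c48284f, c94ce83}.
Among these, c48284f is not an ancestor of any other common ancestor — it is the merge base.

c48284f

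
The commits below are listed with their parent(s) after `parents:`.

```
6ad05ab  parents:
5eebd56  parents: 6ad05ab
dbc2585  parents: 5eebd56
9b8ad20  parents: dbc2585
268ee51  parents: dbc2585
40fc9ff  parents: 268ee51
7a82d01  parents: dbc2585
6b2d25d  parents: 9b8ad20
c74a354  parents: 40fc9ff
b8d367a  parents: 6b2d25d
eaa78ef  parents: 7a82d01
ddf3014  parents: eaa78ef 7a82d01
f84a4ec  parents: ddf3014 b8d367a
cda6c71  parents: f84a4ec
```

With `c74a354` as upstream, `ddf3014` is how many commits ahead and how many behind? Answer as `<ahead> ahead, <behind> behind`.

Reachable from ddf3014: {5eebd56, 6ad05ab, 7a82d01, dbc2585, ddf3014, eaa78ef}.
Reachable from c74a354: {268ee51, 40fc9ff, 5eebd56, 6ad05ab, c74a354, dbc2585}.
Only in ddf3014's history (ahead): {7a82d01, ddf3014, eaa78ef} — 3.
Only in c74a354's history (behind): {268ee51, 40fc9ff, c74a354} — 3.

3 ahead, 3 behind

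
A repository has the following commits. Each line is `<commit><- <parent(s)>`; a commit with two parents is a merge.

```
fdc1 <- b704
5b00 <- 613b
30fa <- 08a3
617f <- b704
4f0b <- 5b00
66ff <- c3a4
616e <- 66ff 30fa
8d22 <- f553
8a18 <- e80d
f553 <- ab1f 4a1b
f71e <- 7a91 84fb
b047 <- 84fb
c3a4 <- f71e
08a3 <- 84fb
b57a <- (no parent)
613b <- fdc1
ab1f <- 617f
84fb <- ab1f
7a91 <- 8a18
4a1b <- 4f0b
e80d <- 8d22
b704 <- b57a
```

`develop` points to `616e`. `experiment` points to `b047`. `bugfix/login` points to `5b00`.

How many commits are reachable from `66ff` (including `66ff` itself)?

Walking parent pointers from 66ff: reachable set = {4a1b, 4f0b, 5b00, 613b, 617f, 66ff, 7a91, 84fb, 8a18, 8d22, ab1f, b57a, b704, c3a4, e80d, f553, f71e, fdc1}.
That is 18 commits.

18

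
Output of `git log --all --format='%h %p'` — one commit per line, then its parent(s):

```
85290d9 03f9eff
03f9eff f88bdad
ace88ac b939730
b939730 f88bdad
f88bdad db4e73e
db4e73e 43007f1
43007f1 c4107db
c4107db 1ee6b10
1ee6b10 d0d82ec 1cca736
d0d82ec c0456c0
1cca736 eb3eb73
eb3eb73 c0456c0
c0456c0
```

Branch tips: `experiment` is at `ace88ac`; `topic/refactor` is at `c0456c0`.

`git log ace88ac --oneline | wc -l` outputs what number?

11

Walking parent pointers from ace88ac: reachable set = {1cca736, 1ee6b10, 43007f1, ace88ac, b939730, c0456c0, c4107db, d0d82ec, db4e73e, eb3eb73, f88bdad}.
That is 11 commits.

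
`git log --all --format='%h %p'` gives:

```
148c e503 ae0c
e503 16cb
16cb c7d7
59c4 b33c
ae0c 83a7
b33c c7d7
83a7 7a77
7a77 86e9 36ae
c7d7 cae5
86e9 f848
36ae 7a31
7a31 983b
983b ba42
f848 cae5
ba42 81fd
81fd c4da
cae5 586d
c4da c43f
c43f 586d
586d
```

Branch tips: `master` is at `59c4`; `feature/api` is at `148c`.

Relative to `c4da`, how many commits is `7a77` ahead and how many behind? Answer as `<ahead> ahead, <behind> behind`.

9 ahead, 0 behind

Reachable from 7a77: {36ae, 586d, 7a31, 7a77, 81fd, 86e9, 983b, ba42, c43f, c4da, cae5, f848}.
Reachable from c4da: {586d, c43f, c4da}.
Only in 7a77's history (ahead): {36ae, 7a31, 7a77, 81fd, 86e9, 983b, ba42, cae5, f848} — 9.
Only in c4da's history (behind): {} — 0.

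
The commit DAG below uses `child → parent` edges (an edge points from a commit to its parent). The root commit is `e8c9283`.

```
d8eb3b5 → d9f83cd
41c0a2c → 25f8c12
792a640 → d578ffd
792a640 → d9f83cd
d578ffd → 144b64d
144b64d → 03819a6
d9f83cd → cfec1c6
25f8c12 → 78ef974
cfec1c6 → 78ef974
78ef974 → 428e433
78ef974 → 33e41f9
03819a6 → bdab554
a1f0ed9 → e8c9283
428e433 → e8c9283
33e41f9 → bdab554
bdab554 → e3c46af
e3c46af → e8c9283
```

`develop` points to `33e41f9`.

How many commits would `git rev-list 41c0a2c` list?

8

Walking parent pointers from 41c0a2c: reachable set = {25f8c12, 33e41f9, 41c0a2c, 428e433, 78ef974, bdab554, e3c46af, e8c9283}.
That is 8 commits.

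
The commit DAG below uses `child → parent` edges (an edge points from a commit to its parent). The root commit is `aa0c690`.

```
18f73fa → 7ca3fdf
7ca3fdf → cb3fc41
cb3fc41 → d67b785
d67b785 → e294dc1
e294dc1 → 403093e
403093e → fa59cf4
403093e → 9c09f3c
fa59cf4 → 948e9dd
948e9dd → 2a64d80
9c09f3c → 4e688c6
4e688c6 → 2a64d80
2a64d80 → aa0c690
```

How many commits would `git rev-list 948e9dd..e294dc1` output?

Reachable from e294dc1: {2a64d80, 403093e, 4e688c6, 948e9dd, 9c09f3c, aa0c690, e294dc1, fa59cf4}.
Reachable from 948e9dd: {2a64d80, 948e9dd, aa0c690}.
In e294dc1's history but not 948e9dd's: {403093e, 4e688c6, 9c09f3c, e294dc1, fa59cf4} — 5 commits.

5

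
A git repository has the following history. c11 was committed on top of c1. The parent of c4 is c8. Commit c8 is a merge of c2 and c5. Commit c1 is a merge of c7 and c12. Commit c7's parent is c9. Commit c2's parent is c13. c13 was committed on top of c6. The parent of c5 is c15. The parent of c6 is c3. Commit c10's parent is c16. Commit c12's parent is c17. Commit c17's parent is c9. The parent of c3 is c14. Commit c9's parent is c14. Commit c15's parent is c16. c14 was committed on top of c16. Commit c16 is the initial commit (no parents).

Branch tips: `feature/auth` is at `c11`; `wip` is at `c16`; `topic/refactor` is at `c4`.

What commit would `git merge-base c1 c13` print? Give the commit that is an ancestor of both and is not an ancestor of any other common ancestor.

c14

Ancestors of c1: {c1, c12, c14, c16, c17, c7, c9}.
Ancestors of c13: {c13, c14, c16, c3, c6}.
Common ancestors: {c14, c16}.
Among these, c14 is not an ancestor of any other common ancestor — it is the merge base.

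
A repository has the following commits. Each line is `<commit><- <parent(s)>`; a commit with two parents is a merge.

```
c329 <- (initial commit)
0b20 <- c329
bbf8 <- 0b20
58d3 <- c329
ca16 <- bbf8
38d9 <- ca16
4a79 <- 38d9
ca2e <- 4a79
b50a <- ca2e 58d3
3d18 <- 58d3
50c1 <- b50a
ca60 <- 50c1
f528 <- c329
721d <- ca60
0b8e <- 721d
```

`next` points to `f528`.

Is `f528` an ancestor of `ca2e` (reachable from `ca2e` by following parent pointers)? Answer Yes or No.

No

Ancestors of ca2e: {0b20, 38d9, 4a79, bbf8, c329, ca16, ca2e}.
f528 is not in that set, so it is not an ancestor of ca2e.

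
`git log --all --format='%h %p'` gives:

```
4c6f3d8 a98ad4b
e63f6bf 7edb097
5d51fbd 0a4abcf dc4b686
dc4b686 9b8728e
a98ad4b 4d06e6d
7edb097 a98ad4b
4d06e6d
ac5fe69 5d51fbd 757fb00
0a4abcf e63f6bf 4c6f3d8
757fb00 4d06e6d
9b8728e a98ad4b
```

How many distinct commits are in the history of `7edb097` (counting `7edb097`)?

3

Walking parent pointers from 7edb097: reachable set = {4d06e6d, 7edb097, a98ad4b}.
That is 3 commits.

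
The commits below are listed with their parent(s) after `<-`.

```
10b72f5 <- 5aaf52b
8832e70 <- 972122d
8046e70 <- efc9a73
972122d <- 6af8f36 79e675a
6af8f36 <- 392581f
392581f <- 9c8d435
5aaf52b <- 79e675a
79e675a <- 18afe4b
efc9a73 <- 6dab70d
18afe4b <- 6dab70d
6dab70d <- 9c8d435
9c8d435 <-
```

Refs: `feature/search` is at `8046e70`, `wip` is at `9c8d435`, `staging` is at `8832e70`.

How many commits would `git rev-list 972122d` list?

Walking parent pointers from 972122d: reachable set = {18afe4b, 392581f, 6af8f36, 6dab70d, 79e675a, 972122d, 9c8d435}.
That is 7 commits.

7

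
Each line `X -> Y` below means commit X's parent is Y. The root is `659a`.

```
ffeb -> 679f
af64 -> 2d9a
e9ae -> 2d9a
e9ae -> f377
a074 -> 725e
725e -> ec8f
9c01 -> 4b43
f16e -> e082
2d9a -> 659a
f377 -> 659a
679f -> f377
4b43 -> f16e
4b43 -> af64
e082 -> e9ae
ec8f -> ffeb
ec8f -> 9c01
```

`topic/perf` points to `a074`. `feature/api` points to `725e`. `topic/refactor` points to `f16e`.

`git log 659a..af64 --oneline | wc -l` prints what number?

Reachable from af64: {2d9a, 659a, af64}.
Reachable from 659a: {659a}.
In af64's history but not 659a's: {2d9a, af64} — 2 commits.

2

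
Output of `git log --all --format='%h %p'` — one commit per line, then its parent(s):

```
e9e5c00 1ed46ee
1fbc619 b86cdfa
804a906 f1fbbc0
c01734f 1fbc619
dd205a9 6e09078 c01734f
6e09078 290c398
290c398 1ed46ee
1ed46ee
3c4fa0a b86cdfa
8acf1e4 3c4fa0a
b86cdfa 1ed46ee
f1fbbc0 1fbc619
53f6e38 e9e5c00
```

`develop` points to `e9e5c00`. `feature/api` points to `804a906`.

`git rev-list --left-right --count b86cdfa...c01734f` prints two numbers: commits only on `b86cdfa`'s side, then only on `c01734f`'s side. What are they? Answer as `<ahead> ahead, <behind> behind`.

0 ahead, 2 behind

Reachable from b86cdfa: {1ed46ee, b86cdfa}.
Reachable from c01734f: {1ed46ee, 1fbc619, b86cdfa, c01734f}.
Only in b86cdfa's history (ahead): {} — 0.
Only in c01734f's history (behind): {1fbc619, c01734f} — 2.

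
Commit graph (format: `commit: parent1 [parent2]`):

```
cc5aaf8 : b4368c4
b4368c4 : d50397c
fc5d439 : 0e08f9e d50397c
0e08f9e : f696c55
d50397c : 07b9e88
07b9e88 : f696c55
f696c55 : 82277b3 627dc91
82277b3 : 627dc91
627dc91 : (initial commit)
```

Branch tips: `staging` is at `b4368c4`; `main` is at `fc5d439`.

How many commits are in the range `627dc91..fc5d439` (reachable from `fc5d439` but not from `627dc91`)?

6

Reachable from fc5d439: {07b9e88, 0e08f9e, 627dc91, 82277b3, d50397c, f696c55, fc5d439}.
Reachable from 627dc91: {627dc91}.
In fc5d439's history but not 627dc91's: {07b9e88, 0e08f9e, 82277b3, d50397c, f696c55, fc5d439} — 6 commits.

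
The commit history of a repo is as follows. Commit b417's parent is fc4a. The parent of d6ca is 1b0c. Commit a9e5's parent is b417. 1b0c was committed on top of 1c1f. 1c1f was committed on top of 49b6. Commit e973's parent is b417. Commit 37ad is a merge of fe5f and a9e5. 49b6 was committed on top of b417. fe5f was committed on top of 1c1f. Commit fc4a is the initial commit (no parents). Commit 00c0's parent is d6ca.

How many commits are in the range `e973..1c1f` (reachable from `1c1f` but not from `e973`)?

Reachable from 1c1f: {1c1f, 49b6, b417, fc4a}.
Reachable from e973: {b417, e973, fc4a}.
In 1c1f's history but not e973's: {1c1f, 49b6} — 2 commits.

2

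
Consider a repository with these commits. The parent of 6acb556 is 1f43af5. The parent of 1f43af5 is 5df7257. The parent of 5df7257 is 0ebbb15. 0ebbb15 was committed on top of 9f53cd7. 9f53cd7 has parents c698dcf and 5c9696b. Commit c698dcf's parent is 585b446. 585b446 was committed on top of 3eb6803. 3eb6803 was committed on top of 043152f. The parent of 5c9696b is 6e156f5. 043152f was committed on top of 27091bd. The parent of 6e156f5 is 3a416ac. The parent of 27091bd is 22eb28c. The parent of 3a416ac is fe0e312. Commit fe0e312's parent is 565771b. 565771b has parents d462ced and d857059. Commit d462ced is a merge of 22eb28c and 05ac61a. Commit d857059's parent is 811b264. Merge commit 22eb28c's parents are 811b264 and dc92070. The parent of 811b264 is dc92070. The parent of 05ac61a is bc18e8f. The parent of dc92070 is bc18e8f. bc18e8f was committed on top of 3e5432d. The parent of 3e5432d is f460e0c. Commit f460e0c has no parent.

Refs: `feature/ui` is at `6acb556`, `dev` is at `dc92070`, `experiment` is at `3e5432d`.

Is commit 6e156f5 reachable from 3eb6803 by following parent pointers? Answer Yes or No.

Ancestors of 3eb6803: {043152f, 22eb28c, 27091bd, 3e5432d, 3eb6803, 811b264, bc18e8f, dc92070, f460e0c}.
6e156f5 is not in that set, so it is not an ancestor of 3eb6803.

No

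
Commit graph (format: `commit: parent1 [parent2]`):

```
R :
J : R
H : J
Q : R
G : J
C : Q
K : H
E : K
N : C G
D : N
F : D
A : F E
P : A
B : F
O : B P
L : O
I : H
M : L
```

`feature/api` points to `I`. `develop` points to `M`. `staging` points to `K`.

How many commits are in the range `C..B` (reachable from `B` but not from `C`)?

6

Reachable from B: {B, C, D, F, G, J, N, Q, R}.
Reachable from C: {C, Q, R}.
In B's history but not C's: {B, D, F, G, J, N} — 6 commits.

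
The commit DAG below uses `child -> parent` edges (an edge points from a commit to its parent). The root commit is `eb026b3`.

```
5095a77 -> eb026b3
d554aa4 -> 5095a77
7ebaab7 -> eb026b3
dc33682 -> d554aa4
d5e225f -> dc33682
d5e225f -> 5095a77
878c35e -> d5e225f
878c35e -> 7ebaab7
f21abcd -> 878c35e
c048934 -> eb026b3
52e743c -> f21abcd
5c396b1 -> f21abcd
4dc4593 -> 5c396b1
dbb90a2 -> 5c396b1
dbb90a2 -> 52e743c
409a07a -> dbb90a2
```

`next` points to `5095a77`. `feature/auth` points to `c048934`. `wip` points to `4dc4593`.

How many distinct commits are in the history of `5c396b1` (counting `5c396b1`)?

Walking parent pointers from 5c396b1: reachable set = {5095a77, 5c396b1, 7ebaab7, 878c35e, d554aa4, d5e225f, dc33682, eb026b3, f21abcd}.
That is 9 commits.

9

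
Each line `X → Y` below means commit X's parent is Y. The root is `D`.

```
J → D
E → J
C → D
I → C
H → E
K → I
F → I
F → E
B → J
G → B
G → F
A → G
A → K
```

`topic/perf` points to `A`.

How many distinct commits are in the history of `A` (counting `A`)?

10

Walking parent pointers from A: reachable set = {A, B, C, D, E, F, G, I, J, K}.
That is 10 commits.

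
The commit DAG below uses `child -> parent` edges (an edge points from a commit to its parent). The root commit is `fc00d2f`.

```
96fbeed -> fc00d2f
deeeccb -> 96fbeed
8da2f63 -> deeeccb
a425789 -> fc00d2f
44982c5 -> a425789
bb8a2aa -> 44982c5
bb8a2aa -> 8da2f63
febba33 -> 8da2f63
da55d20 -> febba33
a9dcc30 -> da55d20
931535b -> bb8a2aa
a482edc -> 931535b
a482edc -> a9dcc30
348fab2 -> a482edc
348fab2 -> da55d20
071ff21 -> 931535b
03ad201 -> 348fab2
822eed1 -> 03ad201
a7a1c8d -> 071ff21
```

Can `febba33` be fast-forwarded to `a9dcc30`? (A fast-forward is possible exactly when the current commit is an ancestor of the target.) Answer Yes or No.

A fast-forward from febba33 to a9dcc30 is possible iff febba33 is an ancestor of a9dcc30.
Ancestors of a9dcc30: {8da2f63, 96fbeed, a9dcc30, da55d20, deeeccb, fc00d2f, febba33}.
febba33 is among them, so fast-forward is possible.

Yes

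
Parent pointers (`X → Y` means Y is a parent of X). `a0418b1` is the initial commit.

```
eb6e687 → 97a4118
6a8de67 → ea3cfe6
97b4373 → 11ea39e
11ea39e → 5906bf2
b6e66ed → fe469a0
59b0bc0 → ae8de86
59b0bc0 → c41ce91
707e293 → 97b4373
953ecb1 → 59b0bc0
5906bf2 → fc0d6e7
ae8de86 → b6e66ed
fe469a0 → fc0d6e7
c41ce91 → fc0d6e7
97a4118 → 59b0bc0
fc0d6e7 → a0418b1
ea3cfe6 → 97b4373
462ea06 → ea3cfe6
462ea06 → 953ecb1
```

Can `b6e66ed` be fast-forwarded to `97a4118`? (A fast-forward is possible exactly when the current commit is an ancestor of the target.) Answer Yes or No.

A fast-forward from b6e66ed to 97a4118 is possible iff b6e66ed is an ancestor of 97a4118.
Ancestors of 97a4118: {59b0bc0, 97a4118, a0418b1, ae8de86, b6e66ed, c41ce91, fc0d6e7, fe469a0}.
b6e66ed is among them, so fast-forward is possible.

Yes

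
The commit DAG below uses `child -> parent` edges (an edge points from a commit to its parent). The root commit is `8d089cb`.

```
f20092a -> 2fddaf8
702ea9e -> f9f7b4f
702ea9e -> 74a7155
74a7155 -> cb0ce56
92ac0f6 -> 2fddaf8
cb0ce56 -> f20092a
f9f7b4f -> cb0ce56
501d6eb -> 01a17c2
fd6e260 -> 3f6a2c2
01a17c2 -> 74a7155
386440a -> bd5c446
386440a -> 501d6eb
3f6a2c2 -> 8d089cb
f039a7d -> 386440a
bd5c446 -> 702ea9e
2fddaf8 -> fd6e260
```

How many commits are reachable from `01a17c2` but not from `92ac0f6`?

Reachable from 01a17c2: {01a17c2, 2fddaf8, 3f6a2c2, 74a7155, 8d089cb, cb0ce56, f20092a, fd6e260}.
Reachable from 92ac0f6: {2fddaf8, 3f6a2c2, 8d089cb, 92ac0f6, fd6e260}.
In 01a17c2's history but not 92ac0f6's: {01a17c2, 74a7155, cb0ce56, f20092a} — 4 commits.

4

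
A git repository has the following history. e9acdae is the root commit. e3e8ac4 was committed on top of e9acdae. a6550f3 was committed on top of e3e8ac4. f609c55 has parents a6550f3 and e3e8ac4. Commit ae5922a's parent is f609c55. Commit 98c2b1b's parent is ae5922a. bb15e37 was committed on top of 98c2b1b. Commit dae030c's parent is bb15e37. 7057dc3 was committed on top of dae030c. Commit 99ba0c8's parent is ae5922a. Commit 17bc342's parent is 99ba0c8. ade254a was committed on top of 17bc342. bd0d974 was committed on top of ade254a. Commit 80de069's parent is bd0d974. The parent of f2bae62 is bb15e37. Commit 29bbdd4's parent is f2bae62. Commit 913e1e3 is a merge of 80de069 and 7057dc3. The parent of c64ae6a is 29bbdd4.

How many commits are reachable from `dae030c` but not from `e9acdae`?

7

Reachable from dae030c: {98c2b1b, a6550f3, ae5922a, bb15e37, dae030c, e3e8ac4, e9acdae, f609c55}.
Reachable from e9acdae: {e9acdae}.
In dae030c's history but not e9acdae's: {98c2b1b, a6550f3, ae5922a, bb15e37, dae030c, e3e8ac4, f609c55} — 7 commits.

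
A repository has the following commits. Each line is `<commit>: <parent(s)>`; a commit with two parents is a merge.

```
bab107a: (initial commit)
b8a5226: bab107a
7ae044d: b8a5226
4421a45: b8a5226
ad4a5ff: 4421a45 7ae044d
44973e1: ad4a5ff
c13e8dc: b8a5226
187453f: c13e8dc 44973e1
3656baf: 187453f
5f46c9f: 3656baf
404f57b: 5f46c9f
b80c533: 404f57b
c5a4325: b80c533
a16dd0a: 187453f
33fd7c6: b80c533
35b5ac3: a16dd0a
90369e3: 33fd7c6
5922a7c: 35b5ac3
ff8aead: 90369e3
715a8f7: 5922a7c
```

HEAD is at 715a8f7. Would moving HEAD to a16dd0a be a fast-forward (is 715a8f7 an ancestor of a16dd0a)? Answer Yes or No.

No

A fast-forward from 715a8f7 to a16dd0a is possible iff 715a8f7 is an ancestor of a16dd0a.
Ancestors of a16dd0a: {187453f, 4421a45, 44973e1, 7ae044d, a16dd0a, ad4a5ff, b8a5226, bab107a, c13e8dc}.
715a8f7 is not among them, so fast-forward is not possible.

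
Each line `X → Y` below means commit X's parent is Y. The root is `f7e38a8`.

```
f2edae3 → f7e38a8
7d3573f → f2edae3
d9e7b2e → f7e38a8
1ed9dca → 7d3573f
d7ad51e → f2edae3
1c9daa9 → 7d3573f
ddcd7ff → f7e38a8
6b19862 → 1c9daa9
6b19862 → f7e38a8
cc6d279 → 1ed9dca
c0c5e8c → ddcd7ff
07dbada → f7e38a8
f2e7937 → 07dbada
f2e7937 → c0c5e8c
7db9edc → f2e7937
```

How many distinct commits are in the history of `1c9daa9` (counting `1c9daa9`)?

4

Walking parent pointers from 1c9daa9: reachable set = {1c9daa9, 7d3573f, f2edae3, f7e38a8}.
That is 4 commits.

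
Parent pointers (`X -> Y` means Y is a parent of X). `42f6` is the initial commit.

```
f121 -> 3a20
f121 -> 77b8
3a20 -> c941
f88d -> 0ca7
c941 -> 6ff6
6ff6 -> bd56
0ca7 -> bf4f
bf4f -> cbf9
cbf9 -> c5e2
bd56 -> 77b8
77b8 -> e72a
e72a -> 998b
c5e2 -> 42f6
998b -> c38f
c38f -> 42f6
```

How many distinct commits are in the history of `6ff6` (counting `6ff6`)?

7

Walking parent pointers from 6ff6: reachable set = {42f6, 6ff6, 77b8, 998b, bd56, c38f, e72a}.
That is 7 commits.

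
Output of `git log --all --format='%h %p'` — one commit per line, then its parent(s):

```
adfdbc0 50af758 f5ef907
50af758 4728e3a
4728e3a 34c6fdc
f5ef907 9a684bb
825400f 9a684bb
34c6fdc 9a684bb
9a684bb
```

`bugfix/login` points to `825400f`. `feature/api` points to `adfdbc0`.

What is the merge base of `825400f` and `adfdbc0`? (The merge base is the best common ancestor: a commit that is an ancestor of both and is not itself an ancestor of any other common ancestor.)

Ancestors of 825400f: {825400f, 9a684bb}.
Ancestors of adfdbc0: {34c6fdc, 4728e3a, 50af758, 9a684bb, adfdbc0, f5ef907}.
Common ancestors: {9a684bb}.
The only common ancestor is 9a684bb, so it is the merge base.

9a684bb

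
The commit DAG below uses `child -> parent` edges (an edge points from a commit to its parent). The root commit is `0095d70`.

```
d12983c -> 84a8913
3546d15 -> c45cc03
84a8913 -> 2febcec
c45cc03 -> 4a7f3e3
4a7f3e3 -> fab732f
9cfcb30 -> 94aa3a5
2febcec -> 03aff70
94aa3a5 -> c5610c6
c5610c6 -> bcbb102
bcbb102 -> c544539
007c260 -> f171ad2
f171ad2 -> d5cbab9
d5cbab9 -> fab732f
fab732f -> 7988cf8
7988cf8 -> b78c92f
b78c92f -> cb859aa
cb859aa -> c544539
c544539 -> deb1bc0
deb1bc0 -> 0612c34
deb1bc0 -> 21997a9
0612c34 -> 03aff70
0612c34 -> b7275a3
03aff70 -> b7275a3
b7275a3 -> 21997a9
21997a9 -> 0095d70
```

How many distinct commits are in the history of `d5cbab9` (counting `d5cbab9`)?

12

Walking parent pointers from d5cbab9: reachable set = {0095d70, 03aff70, 0612c34, 21997a9, 7988cf8, b7275a3, b78c92f, c544539, cb859aa, d5cbab9, deb1bc0, fab732f}.
That is 12 commits.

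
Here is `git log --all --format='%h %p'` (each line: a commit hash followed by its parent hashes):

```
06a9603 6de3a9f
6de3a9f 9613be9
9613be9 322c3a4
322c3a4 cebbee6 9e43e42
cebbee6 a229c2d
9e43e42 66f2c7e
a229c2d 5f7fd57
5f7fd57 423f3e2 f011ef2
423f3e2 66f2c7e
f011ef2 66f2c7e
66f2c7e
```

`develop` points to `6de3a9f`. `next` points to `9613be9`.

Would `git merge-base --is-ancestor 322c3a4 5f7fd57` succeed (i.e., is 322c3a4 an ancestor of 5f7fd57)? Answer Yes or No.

Ancestors of 5f7fd57: {423f3e2, 5f7fd57, 66f2c7e, f011ef2}.
322c3a4 is not in that set, so it is not an ancestor of 5f7fd57.

No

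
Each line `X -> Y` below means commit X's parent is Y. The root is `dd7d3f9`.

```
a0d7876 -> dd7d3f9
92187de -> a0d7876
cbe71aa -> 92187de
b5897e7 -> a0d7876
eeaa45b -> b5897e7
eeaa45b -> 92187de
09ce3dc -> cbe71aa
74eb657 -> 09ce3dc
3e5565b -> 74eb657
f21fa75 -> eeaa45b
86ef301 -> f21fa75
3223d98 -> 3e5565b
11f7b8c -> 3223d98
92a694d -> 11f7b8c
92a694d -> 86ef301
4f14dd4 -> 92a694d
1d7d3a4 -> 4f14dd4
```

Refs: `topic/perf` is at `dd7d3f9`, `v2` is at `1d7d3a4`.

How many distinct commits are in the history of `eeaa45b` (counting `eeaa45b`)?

Walking parent pointers from eeaa45b: reachable set = {92187de, a0d7876, b5897e7, dd7d3f9, eeaa45b}.
That is 5 commits.

5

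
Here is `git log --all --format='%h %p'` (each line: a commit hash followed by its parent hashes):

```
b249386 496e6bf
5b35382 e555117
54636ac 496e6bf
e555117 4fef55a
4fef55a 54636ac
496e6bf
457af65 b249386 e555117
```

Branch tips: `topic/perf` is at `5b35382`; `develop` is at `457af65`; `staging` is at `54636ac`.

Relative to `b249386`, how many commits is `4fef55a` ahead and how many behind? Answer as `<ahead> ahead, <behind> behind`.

2 ahead, 1 behind

Reachable from 4fef55a: {496e6bf, 4fef55a, 54636ac}.
Reachable from b249386: {496e6bf, b249386}.
Only in 4fef55a's history (ahead): {4fef55a, 54636ac} — 2.
Only in b249386's history (behind): {b249386} — 1.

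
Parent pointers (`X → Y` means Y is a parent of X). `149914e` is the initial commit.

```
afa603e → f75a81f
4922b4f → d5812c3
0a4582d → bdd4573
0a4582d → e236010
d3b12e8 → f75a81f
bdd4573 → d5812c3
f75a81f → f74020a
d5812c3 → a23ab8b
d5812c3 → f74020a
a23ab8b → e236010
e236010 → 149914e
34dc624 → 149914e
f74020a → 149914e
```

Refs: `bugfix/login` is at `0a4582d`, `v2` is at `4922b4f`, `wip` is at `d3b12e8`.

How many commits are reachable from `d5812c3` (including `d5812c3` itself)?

5

Walking parent pointers from d5812c3: reachable set = {149914e, a23ab8b, d5812c3, e236010, f74020a}.
That is 5 commits.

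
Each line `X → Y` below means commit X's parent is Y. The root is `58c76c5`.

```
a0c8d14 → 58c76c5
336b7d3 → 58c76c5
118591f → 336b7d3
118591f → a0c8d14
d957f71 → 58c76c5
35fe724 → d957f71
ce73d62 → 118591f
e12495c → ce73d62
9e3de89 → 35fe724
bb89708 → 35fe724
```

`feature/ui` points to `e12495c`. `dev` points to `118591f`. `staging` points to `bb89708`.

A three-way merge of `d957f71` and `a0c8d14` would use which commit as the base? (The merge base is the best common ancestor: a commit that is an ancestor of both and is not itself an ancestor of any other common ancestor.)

58c76c5

Ancestors of d957f71: {58c76c5, d957f71}.
Ancestors of a0c8d14: {58c76c5, a0c8d14}.
Common ancestors: {58c76c5}.
The only common ancestor is 58c76c5, so it is the merge base.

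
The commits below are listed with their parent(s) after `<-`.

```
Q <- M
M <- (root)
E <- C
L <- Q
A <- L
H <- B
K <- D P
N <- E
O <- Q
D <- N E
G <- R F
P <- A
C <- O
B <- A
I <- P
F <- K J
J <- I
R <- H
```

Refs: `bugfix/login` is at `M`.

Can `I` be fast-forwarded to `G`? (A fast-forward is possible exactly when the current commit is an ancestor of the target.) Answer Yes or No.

A fast-forward from I to G is possible iff I is an ancestor of G.
Ancestors of G: {A, B, C, D, E, F, G, H, I, J, K, L, M, N, O, P, Q, R}.
I is among them, so fast-forward is possible.

Yes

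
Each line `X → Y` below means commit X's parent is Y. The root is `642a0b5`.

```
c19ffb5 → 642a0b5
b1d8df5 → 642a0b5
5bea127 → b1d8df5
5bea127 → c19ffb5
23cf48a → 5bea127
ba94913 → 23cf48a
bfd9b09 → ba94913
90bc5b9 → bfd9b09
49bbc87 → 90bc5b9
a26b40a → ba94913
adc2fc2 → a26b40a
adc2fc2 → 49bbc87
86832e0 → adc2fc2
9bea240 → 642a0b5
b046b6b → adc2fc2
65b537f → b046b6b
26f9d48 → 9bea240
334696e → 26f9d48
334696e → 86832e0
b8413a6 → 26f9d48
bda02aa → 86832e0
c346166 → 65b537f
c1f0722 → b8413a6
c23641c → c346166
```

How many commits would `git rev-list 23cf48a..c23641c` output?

10

Reachable from c23641c: {23cf48a, 49bbc87, 5bea127, 642a0b5, 65b537f, 90bc5b9, a26b40a, adc2fc2, b046b6b, b1d8df5, ba94913, bfd9b09, c19ffb5, c23641c, c346166}.
Reachable from 23cf48a: {23cf48a, 5bea127, 642a0b5, b1d8df5, c19ffb5}.
In c23641c's history but not 23cf48a's: {49bbc87, 65b537f, 90bc5b9, a26b40a, adc2fc2, b046b6b, ba94913, bfd9b09, c23641c, c346166} — 10 commits.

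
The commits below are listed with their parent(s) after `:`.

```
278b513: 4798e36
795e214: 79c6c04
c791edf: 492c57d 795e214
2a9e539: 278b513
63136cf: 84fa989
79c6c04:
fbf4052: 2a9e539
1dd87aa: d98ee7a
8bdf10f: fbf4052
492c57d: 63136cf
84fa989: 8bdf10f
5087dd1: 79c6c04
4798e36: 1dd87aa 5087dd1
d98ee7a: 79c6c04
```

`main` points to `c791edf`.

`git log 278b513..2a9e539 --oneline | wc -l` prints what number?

1

Reachable from 2a9e539: {1dd87aa, 278b513, 2a9e539, 4798e36, 5087dd1, 79c6c04, d98ee7a}.
Reachable from 278b513: {1dd87aa, 278b513, 4798e36, 5087dd1, 79c6c04, d98ee7a}.
In 2a9e539's history but not 278b513's: {2a9e539} — 1 commit.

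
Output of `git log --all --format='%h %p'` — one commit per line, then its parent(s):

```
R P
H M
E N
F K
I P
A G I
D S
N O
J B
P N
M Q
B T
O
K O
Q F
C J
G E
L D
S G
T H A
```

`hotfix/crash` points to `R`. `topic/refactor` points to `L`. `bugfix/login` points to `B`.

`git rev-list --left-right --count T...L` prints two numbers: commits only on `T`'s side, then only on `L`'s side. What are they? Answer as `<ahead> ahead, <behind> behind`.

9 ahead, 3 behind

Reachable from T: {A, E, F, G, H, I, K, M, N, O, P, Q, T}.
Reachable from L: {D, E, G, L, N, O, S}.
Only in T's history (ahead): {A, F, H, I, K, M, P, Q, T} — 9.
Only in L's history (behind): {D, L, S} — 3.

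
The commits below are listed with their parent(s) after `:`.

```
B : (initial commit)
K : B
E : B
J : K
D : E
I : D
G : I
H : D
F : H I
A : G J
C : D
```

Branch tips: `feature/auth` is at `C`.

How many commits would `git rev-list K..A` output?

6

Reachable from A: {A, B, D, E, G, I, J, K}.
Reachable from K: {B, K}.
In A's history but not K's: {A, D, E, G, I, J} — 6 commits.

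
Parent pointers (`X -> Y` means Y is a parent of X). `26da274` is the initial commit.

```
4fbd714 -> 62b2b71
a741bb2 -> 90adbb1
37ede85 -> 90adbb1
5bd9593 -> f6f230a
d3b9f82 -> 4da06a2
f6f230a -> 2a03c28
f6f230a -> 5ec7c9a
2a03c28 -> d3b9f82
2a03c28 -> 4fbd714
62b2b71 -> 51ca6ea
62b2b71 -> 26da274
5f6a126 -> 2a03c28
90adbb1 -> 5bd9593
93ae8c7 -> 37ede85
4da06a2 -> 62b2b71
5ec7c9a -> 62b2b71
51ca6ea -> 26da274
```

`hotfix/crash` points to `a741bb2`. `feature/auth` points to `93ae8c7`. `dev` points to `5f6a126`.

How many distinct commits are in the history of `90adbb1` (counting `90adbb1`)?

11

Walking parent pointers from 90adbb1: reachable set = {26da274, 2a03c28, 4da06a2, 4fbd714, 51ca6ea, 5bd9593, 5ec7c9a, 62b2b71, 90adbb1, d3b9f82, f6f230a}.
That is 11 commits.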